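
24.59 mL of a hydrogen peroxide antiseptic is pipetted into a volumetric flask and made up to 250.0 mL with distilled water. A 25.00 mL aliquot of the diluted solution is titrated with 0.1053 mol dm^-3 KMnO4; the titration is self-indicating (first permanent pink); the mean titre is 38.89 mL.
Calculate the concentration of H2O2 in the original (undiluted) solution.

2 MnO4^- + 5 H2O2 + 6 H^+ → 2 Mn^2+ + 5 O2 + 8 H2O
n(KMnO4) = 0.03889 × 0.1053 = 4.095 × 10^-3 mol
From the 5:2 ratio, n(H2O2) in the aliquot = 5/2 × 4.095 × 10^-3 = 0.01024 mol
[H2O2]_dilute = 0.01024 / 0.02500 = 0.4095 mol/L
Dilution factor = 250.0 / 24.59 = 10.17
[H2O2]_stock = 0.4095 × 10.17 = 4.163 mol/L

4.163 mol/L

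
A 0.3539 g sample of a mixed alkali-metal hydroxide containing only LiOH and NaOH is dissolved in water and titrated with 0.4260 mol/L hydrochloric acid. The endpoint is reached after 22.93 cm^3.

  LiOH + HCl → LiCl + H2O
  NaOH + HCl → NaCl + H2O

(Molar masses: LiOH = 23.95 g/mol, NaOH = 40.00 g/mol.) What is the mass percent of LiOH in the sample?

15.53 %

n(HCl) = 0.02293 × 0.4260 = 9.768 × 10^-3 mol
Let x = n(LiOH), y = n(NaOH).
Titrant: 1x + 1y = 9.768 × 10^-3;  mass: 23.95x + 40.00y = 0.3539
Solving, x = 2.295 × 10^-3 mol, y = 7.474 × 10^-3 mol
mass of LiOH = 2.295 × 10^-3 × 23.95 = 0.05495 g
% LiOH = 0.05495 / 0.3539 × 100 = 15.53 %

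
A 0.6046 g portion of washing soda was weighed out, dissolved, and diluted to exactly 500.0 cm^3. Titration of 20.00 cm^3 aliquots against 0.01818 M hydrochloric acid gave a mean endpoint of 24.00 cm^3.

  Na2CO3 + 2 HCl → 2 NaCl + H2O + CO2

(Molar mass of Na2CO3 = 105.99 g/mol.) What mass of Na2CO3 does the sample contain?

n(HCl) per titration = 0.02400 × 0.01818 = 4.363 × 10^-4 mol
From the 1:2 ratio, n(Na2CO3) in each aliquot = 1/2 × 4.363 × 10^-4 = 2.182 × 10^-4 mol
n(Na2CO3) in the whole flask = 2.182 × 10^-4 × 500.0/20.00 = 5.454 × 10^-3 mol
mass of Na2CO3 = 5.454 × 10^-3 × 105.99 = 0.5781 g

0.5781 g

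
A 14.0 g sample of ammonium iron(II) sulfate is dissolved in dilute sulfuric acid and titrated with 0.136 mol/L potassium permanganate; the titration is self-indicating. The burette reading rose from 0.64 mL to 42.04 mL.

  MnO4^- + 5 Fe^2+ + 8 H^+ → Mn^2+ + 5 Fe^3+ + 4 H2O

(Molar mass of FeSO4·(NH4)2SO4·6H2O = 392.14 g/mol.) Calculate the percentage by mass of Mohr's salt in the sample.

n(KMnO4) = 0.0414 L × 0.136 mol/L = 5.63 × 10^-3 mol
From the 5:1 ratio, n(FeSO4·(NH4)2SO4·6H2O) = 5/1 × 5.63 × 10^-3 = 0.0282 mol
mass of FeSO4·(NH4)2SO4·6H2O = 0.0282 × 392.14 g/mol = 11.0 g
% FeSO4·(NH4)2SO4·6H2O = 11.0 / 14.0 × 100 = 78.9 %

78.9 %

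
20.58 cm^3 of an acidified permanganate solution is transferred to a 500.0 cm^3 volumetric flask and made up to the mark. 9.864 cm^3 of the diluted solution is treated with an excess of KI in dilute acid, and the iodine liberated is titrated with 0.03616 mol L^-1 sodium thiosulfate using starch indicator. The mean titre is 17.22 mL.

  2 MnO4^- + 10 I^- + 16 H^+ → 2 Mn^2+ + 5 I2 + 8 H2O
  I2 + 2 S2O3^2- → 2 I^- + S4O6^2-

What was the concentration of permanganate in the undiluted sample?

0.3067 mol/L

n(S2O3^2-) = 0.01722 × 0.03616 = 6.227 × 10^-4 mol
n(I2) = n(S2O3^2-)/2 = 3.113 × 10^-4 mol
From the 2:5 ratio, n(MnO4^-) in the aliquot = 2/5 × 3.113 × 10^-4 = 1.245 × 10^-4 mol
[MnO4^-]_dilute = 1.245 × 10^-4 / 0.009864 = 0.01263 mol/L
[MnO4^-]_original = 0.01263 × 500.0/20.58 = 0.3067 mol/L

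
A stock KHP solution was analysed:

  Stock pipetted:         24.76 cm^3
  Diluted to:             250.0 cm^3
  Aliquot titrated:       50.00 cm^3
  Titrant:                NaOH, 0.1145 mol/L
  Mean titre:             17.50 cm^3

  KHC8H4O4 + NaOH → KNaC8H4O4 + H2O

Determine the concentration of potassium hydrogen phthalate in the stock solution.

n(NaOH) = 0.01750 × 0.1145 = 2.004 × 10^-3 mol
n(KHC8H4O4) in the aliquot = 2.004 × 10^-3 mol (1:1 ratio)
[KHC8H4O4]_dilute = 2.004 × 10^-3 / 0.05000 = 0.04008 mol/L
Dilution factor = 250.0 / 24.76 = 10.10
[KHC8H4O4]_stock = 0.04008 × 10.10 = 0.4046 mol/L

0.4046 mol/L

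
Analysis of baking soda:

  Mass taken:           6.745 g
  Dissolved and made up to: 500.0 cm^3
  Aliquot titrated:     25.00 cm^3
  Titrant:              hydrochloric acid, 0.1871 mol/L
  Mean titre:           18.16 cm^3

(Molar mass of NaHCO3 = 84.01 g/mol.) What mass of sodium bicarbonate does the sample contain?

NaHCO3 + HCl → NaCl + H2O + CO2
n(HCl) per titration = 0.01816 × 0.1871 = 3.398 × 10^-3 mol
n(NaHCO3) in each aliquot = 3.398 × 10^-3 mol (1:1 ratio)
n(NaHCO3) in the whole flask = 3.398 × 10^-3 × 500.0/25.00 = 0.06795 mol
mass of NaHCO3 = 0.06795 × 84.01 = 5.709 g

5.709 g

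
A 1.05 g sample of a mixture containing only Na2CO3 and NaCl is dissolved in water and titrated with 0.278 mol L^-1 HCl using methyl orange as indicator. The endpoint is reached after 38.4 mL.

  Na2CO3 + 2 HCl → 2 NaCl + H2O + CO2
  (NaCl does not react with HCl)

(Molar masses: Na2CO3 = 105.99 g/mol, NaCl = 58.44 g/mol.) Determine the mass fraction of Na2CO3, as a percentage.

53.9 %

n(HCl) = 0.0384 × 0.278 = 0.0107 mol
Let x = n(Na2CO3), y = n(NaCl).
Titrant: 2x = 0.0107;  mass: 105.99x + 58.44y = 1.05
Solving, x = 5.34 × 10^-3 mol, y = 8.29 × 10^-3 mol
mass of Na2CO3 = 5.34 × 10^-3 × 105.99 = 0.566 g
% Na2CO3 = 0.566 / 1.05 × 100 = 53.9 %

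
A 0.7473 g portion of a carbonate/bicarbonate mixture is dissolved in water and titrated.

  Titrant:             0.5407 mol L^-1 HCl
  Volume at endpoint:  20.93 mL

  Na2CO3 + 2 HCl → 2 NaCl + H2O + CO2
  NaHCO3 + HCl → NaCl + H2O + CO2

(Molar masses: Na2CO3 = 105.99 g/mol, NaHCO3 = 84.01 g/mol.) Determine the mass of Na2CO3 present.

0.3476 g

n(HCl) = 0.02093 × 0.5407 = 0.01132 mol
Let x = n(Na2CO3), y = n(NaHCO3).
Titrant: 2x + 1y = 0.01132;  mass: 105.99x + 84.01y = 0.7473
Solving, x = 3.280 × 10^-3 mol, y = 4.758 × 10^-3 mol
mass of Na2CO3 = 3.280 × 10^-3 × 105.99 = 0.3476 g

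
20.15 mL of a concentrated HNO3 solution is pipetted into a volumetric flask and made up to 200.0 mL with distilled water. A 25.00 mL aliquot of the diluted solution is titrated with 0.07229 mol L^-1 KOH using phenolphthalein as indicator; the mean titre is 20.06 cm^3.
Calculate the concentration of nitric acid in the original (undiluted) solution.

0.5757 mol/L

HNO3 + KOH → KNO3 + H2O
n(KOH) = 0.02006 × 0.07229 = 1.450 × 10^-3 mol
n(HNO3) in the aliquot = 1.450 × 10^-3 mol (1:1 ratio)
[HNO3]_dilute = 1.450 × 10^-3 / 0.02500 = 0.05801 mol/L
Dilution factor = 200.0 / 20.15 = 9.926
[HNO3]_stock = 0.05801 × 9.926 = 0.5757 mol/L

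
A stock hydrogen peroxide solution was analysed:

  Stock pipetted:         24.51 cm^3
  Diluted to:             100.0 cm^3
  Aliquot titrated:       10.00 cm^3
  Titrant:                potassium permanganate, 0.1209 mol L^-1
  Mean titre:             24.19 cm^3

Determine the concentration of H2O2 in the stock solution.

2.983 mol/L

2 MnO4^- + 5 H2O2 + 6 H^+ → 2 Mn^2+ + 5 O2 + 8 H2O
n(KMnO4) = 0.02419 × 0.1209 = 2.925 × 10^-3 mol
From the 5:2 ratio, n(H2O2) in the aliquot = 5/2 × 2.925 × 10^-3 = 7.311 × 10^-3 mol
[H2O2]_dilute = 7.311 × 10^-3 / 0.01000 = 0.7311 mol/L
Dilution factor = 100.0 / 24.51 = 4.080
[H2O2]_stock = 0.7311 × 4.080 = 2.983 mol/L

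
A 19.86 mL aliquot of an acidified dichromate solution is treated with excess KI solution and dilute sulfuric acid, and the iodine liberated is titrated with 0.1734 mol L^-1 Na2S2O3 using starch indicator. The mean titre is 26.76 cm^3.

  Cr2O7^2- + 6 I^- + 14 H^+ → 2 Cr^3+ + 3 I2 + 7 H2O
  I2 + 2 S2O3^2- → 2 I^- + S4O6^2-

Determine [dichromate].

0.03894 mol/L

n(S2O3^2-) = 0.02676 × 0.1734 = 4.640 × 10^-3 mol
n(I2) = n(S2O3^2-)/2 = 2.320 × 10^-3 mol
From the 1:3 ratio, n(Cr2O7^2-) in the aliquot = 1/3 × 2.320 × 10^-3 = 7.734 × 10^-4 mol
[Cr2O7^2-] = 7.734 × 10^-4 / 0.01986 = 0.03894 mol/L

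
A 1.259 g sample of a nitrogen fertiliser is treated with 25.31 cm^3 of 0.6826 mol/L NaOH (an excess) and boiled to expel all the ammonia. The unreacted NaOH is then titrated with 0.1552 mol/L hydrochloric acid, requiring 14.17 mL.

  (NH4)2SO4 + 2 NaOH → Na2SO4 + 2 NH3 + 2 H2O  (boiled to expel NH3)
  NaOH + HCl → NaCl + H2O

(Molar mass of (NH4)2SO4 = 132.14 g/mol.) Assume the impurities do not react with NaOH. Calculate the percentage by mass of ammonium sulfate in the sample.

n(NaOH) added = 0.02531 × 0.6826 = 0.01728 mol
n(HCl) used in back-titration = 0.01417 × 0.1552 = 2.199 × 10^-3 mol
n(NaOH) left over = 2.199 × 10^-3 mol (1:1 ratio)
n(NaOH) consumed by analyte = 0.01728 − 2.199 × 10^-3 = 0.01508 mol
From the 1:2 ratio, n((NH4)2SO4) = 1/2 × 0.01508 = 7.539 × 10^-3 mol
mass of (NH4)2SO4 = 7.539 × 10^-3 × 132.14 = 0.9962 g
% (NH4)2SO4 = 0.9962 / 1.259 × 100 = 79.12 %

79.12 %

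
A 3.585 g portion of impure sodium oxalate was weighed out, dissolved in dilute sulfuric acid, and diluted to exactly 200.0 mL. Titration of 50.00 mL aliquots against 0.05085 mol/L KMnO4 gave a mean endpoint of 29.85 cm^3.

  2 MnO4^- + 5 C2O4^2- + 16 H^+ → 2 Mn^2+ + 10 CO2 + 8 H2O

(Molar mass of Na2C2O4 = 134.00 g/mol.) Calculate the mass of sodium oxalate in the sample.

n(KMnO4) per titration = 0.02985 × 0.05085 = 1.518 × 10^-3 mol
From the 5:2 ratio, n(Na2C2O4) in each aliquot = 5/2 × 1.518 × 10^-3 = 3.795 × 10^-3 mol
n(Na2C2O4) in the whole flask = 3.795 × 10^-3 × 200.0/50.00 = 0.01518 mol
mass of Na2C2O4 = 0.01518 × 134.00 = 2.034 g

2.034 g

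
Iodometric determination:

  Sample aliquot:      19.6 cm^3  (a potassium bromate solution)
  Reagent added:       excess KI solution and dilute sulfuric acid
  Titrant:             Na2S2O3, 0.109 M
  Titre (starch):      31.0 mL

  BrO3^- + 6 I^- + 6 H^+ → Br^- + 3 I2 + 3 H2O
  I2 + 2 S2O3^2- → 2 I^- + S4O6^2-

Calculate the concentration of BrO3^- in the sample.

0.0287 M

n(S2O3^2-) = 0.0310 × 0.109 = 3.38 × 10^-3 mol
n(I2) = n(S2O3^2-)/2 = 1.69 × 10^-3 mol
From the 1:3 ratio, n(BrO3^-) in the aliquot = 1/3 × 1.69 × 10^-3 = 5.63 × 10^-4 mol
[BrO3^-] = 5.63 × 10^-4 / 0.0196 = 0.0287 mol/L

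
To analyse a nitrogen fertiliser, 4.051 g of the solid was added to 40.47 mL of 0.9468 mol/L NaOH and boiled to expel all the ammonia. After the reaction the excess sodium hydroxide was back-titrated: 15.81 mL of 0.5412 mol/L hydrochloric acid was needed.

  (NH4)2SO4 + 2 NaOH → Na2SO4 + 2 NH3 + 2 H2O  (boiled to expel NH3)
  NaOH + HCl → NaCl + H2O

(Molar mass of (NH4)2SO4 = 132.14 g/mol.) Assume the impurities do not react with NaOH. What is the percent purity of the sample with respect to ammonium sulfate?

n(NaOH) added = 0.04047 × 0.9468 = 0.03832 mol
n(HCl) used in back-titration = 0.01581 × 0.5412 = 8.556 × 10^-3 mol
n(NaOH) left over = 8.556 × 10^-3 mol (1:1 ratio)
n(NaOH) consumed by analyte = 0.03832 − 8.556 × 10^-3 = 0.02976 mol
From the 1:2 ratio, n((NH4)2SO4) = 1/2 × 0.02976 = 0.01488 mol
mass of (NH4)2SO4 = 0.01488 × 132.14 = 1.966 g
% (NH4)2SO4 = 1.966 / 4.051 × 100 = 48.54 %

48.54 %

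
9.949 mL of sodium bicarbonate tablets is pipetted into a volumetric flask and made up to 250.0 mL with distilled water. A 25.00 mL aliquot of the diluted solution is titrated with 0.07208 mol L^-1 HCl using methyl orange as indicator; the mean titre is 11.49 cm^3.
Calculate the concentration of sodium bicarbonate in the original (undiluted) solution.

NaHCO3 + HCl → NaCl + H2O + CO2
n(HCl) = 0.01149 × 0.07208 = 8.282 × 10^-4 mol
n(NaHCO3) in the aliquot = 8.282 × 10^-4 mol (1:1 ratio)
[NaHCO3]_dilute = 8.282 × 10^-4 / 0.02500 = 0.03313 mol/L
Dilution factor = 250.0 / 9.949 = 25.13
[NaHCO3]_stock = 0.03313 × 25.13 = 0.8324 mol/L

0.8324 mol/L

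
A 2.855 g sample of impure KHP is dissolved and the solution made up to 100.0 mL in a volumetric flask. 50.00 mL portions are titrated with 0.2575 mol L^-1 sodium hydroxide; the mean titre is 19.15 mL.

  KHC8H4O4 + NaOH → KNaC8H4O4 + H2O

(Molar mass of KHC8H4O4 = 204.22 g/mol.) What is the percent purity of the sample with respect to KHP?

70.55 %

n(NaOH) per titration = 0.01915 × 0.2575 = 4.931 × 10^-3 mol
n(KHC8H4O4) in each aliquot = 4.931 × 10^-3 mol (1:1 ratio)
n(KHC8H4O4) in the whole flask = 4.931 × 10^-3 × 100.0/50.00 = 9.862 × 10^-3 mol
mass of KHC8H4O4 = 9.862 × 10^-3 × 204.22 = 2.014 g
% KHC8H4O4 = 2.014 / 2.855 × 100 = 70.55 %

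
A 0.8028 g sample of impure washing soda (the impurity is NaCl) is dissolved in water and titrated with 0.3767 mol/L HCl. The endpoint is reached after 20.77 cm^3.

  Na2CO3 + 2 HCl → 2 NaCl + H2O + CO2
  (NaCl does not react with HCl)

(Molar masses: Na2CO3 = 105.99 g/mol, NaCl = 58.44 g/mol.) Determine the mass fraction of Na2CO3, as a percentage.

51.65 %

n(HCl) = 0.02077 × 0.3767 = 7.824 × 10^-3 mol
Let x = n(Na2CO3), y = n(NaCl).
Titrant: 2x = 7.824 × 10^-3;  mass: 105.99x + 58.44y = 0.8028
Solving, x = 3.912 × 10^-3 mol, y = 6.642 × 10^-3 mol
mass of Na2CO3 = 3.912 × 10^-3 × 105.99 = 0.4146 g
% Na2CO3 = 0.4146 / 0.8028 × 100 = 51.65 %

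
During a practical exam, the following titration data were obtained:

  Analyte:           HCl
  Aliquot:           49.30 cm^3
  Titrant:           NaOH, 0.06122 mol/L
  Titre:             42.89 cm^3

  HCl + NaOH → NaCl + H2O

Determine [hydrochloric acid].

0.05326 mol/L

n(NaOH) = 0.04289 L × 0.06122 mol/L = 2.626 × 10^-3 mol
n(HCl) = 2.626 × 10^-3 mol (1:1 mole ratio)
[HCl] = 2.626 × 10^-3 mol / 0.04930 L = 0.05326 mol/L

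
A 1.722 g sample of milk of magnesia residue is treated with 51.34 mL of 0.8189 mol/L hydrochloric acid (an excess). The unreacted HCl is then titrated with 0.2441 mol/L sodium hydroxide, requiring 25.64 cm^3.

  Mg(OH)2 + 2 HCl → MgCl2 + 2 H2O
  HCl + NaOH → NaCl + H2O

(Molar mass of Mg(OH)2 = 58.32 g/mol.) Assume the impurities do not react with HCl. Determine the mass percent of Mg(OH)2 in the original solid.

n(HCl) added = 0.05134 × 0.8189 = 0.04204 mol
n(NaOH) used in back-titration = 0.02564 × 0.2441 = 6.259 × 10^-3 mol
n(HCl) left over = 6.259 × 10^-3 mol (1:1 ratio)
n(HCl) consumed by analyte = 0.04204 − 6.259 × 10^-3 = 0.03578 mol
From the 1:2 ratio, n(Mg(OH)2) = 1/2 × 0.03578 = 0.01789 mol
mass of Mg(OH)2 = 0.01789 × 58.32 = 1.043 g
% Mg(OH)2 = 1.043 / 1.722 × 100 = 60.60 %

60.60 %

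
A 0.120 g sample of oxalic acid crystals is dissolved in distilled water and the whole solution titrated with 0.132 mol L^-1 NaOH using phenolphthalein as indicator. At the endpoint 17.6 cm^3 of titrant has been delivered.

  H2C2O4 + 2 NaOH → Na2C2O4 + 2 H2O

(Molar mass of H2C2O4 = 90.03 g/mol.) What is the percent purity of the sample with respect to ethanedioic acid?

87.1 %

n(NaOH) = 0.0176 L × 0.132 mol/L = 2.32 × 10^-3 mol
From the 1:2 ratio, n(H2C2O4) = 1/2 × 2.32 × 10^-3 = 1.16 × 10^-3 mol
mass of H2C2O4 = 1.16 × 10^-3 × 90.03 g/mol = 0.105 g
% H2C2O4 = 0.105 / 0.120 × 100 = 87.1 %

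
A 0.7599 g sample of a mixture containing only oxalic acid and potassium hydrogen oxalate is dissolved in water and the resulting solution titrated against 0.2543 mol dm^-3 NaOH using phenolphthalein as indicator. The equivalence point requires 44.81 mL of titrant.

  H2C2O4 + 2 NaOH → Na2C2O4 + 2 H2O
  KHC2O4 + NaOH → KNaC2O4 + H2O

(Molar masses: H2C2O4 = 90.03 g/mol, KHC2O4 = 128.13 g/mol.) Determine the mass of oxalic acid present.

n(NaOH) = 0.04481 × 0.2543 = 0.01140 mol
Let x = n(H2C2O4), y = n(KHC2O4).
Titrant: 2x + 1y = 0.01140;  mass: 90.03x + 128.13y = 0.7599
Solving, x = 4.212 × 10^-3 mol, y = 2.971 × 10^-3 mol
mass of H2C2O4 = 4.212 × 10^-3 × 90.03 = 0.3792 g

0.3792 g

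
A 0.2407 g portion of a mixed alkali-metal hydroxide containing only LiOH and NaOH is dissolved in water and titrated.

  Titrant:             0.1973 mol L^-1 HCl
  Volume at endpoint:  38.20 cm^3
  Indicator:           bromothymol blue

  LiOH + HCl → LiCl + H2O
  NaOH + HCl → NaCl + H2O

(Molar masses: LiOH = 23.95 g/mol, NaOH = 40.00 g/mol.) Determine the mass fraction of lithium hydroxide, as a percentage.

37.68 %

n(HCl) = 0.03820 × 0.1973 = 7.537 × 10^-3 mol
Let x = n(LiOH), y = n(NaOH).
Titrant: 1x + 1y = 7.537 × 10^-3;  mass: 23.95x + 40.00y = 0.2407
Solving, x = 3.787 × 10^-3 mol, y = 3.750 × 10^-3 mol
mass of LiOH = 3.787 × 10^-3 × 23.95 = 0.09069 g
% LiOH = 0.09069 / 0.2407 × 100 = 37.68 %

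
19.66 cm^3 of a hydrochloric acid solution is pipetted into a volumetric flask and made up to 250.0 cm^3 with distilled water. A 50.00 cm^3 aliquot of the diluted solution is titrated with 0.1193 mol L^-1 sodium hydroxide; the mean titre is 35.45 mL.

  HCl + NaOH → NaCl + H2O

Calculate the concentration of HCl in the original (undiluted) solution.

1.076 mol/L

n(NaOH) = 0.03545 × 0.1193 = 4.229 × 10^-3 mol
n(HCl) in the aliquot = 4.229 × 10^-3 mol (1:1 ratio)
[HCl]_dilute = 4.229 × 10^-3 / 0.05000 = 0.08458 mol/L
Dilution factor = 250.0 / 19.66 = 12.72
[HCl]_stock = 0.08458 × 12.72 = 1.076 mol/L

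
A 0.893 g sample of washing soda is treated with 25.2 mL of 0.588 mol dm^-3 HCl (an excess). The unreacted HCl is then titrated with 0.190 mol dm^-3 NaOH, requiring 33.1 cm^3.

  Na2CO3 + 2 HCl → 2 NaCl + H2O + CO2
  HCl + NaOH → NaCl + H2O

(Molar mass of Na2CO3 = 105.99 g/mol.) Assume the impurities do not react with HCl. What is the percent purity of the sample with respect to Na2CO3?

n(HCl) added = 0.0252 × 0.588 = 0.0148 mol
n(NaOH) used in back-titration = 0.0331 × 0.190 = 6.29 × 10^-3 mol
n(HCl) left over = 6.29 × 10^-3 mol (1:1 ratio)
n(HCl) consumed by analyte = 0.0148 − 6.29 × 10^-3 = 8.53 × 10^-3 mol
From the 1:2 ratio, n(Na2CO3) = 1/2 × 8.53 × 10^-3 = 4.26 × 10^-3 mol
mass of Na2CO3 = 4.26 × 10^-3 × 105.99 = 0.452 g
% Na2CO3 = 0.452 / 0.893 × 100 = 50.6 %

50.6 %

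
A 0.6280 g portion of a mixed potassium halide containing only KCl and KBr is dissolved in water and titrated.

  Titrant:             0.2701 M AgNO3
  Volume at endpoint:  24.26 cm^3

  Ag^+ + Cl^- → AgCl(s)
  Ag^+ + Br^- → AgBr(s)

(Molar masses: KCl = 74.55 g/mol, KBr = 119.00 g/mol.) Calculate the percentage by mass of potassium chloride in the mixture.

n(AgNO3) = 0.02426 × 0.2701 = 6.553 × 10^-3 mol
Let x = n(KCl), y = n(KBr).
Titrant: 1x + 1y = 6.553 × 10^-3;  mass: 74.55x + 119.00y = 0.6280
Solving, x = 3.414 × 10^-3 mol, y = 3.138 × 10^-3 mol
mass of KCl = 3.414 × 10^-3 × 74.55 = 0.2545 g
% KCl = 0.2545 / 0.6280 × 100 = 40.53 %

40.53 %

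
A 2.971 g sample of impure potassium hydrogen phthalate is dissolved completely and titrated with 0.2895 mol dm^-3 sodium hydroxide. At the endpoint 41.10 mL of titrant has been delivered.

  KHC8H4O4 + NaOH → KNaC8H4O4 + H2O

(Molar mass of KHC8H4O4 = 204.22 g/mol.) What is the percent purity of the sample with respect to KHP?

n(NaOH) = 0.04110 L × 0.2895 mol/L = 0.01190 mol
n(KHC8H4O4) = 0.01190 mol (1:1 ratio)
mass of KHC8H4O4 = 0.01190 × 204.22 g/mol = 2.430 g
% KHC8H4O4 = 2.430 / 2.971 × 100 = 81.79 %

81.79 %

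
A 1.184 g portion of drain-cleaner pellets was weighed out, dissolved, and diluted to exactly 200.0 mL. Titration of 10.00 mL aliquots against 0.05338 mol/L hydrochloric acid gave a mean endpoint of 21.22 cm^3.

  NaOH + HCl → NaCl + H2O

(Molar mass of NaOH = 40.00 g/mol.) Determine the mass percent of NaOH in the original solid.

76.54 %

n(HCl) per titration = 0.02122 × 0.05338 = 1.133 × 10^-3 mol
n(NaOH) in each aliquot = 1.133 × 10^-3 mol (1:1 ratio)
n(NaOH) in the whole flask = 1.133 × 10^-3 × 200.0/10.00 = 0.02265 mol
mass of NaOH = 0.02265 × 40.00 = 0.9062 g
% NaOH = 0.9062 / 1.184 × 100 = 76.54 %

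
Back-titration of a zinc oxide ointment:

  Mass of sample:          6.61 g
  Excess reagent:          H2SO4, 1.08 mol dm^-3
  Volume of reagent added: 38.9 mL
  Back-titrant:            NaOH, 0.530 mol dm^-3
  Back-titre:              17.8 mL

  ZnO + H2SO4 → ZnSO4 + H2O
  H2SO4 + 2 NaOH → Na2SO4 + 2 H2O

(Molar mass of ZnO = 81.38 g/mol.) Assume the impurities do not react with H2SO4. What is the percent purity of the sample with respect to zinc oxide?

45.9 %

n(H2SO4) added = 0.0389 × 1.08 = 0.0420 mol
n(NaOH) used in back-titration = 0.0178 × 0.530 = 9.43 × 10^-3 mol
From the 1:2 ratio, n(H2SO4) left over = 1/2 × 9.43 × 10^-3 = 4.72 × 10^-3 mol
n(H2SO4) consumed by analyte = 0.0420 − 4.72 × 10^-3 = 0.0373 mol
n(ZnO) = 0.0373 mol (1:1 ratio)
mass of ZnO = 0.0373 × 81.38 = 3.04 g
% ZnO = 3.04 / 6.61 × 100 = 45.9 %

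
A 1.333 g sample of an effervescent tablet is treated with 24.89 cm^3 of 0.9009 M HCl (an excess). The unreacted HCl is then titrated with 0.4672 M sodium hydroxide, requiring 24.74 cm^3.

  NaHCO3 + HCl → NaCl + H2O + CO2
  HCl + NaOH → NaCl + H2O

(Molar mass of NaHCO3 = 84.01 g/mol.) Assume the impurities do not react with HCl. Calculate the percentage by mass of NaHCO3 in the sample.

68.47 %

n(HCl) added = 0.02489 × 0.9009 = 0.02242 mol
n(NaOH) used in back-titration = 0.02474 × 0.4672 = 0.01156 mol
n(HCl) left over = 0.01156 mol (1:1 ratio)
n(HCl) consumed by analyte = 0.02242 − 0.01156 = 0.01086 mol
n(NaHCO3) = 0.01086 mol (1:1 ratio)
mass of NaHCO3 = 0.01086 × 84.01 = 0.9128 g
% NaHCO3 = 0.9128 / 1.333 × 100 = 68.47 %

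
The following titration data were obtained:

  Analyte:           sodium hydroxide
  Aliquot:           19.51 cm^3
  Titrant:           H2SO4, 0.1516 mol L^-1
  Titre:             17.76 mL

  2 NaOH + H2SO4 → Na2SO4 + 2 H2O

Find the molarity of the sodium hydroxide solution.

0.2760 mol/L

n(H2SO4) = 0.01776 L × 0.1516 mol/L = 2.692 × 10^-3 mol
From the 2:1 mole ratio, n(NaOH) = 2/1 × 2.692 × 10^-3 = 5.385 × 10^-3 mol
[NaOH] = 5.385 × 10^-3 mol / 0.01951 L = 0.2760 mol/L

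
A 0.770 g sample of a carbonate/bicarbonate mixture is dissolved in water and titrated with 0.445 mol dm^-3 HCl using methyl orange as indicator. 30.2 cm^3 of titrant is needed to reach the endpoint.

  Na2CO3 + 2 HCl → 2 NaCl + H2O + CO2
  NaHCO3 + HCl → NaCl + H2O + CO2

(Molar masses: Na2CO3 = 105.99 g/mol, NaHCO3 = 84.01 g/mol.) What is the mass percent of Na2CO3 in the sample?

n(HCl) = 0.0302 × 0.445 = 0.0134 mol
Let x = n(Na2CO3), y = n(NaHCO3).
Titrant: 2x + 1y = 0.0134;  mass: 105.99x + 84.01y = 0.770
Solving, x = 5.79 × 10^-3 mol, y = 1.86 × 10^-3 mol
mass of Na2CO3 = 5.79 × 10^-3 × 105.99 = 0.613 g
% Na2CO3 = 0.613 / 0.770 × 100 = 79.7 %

79.7 %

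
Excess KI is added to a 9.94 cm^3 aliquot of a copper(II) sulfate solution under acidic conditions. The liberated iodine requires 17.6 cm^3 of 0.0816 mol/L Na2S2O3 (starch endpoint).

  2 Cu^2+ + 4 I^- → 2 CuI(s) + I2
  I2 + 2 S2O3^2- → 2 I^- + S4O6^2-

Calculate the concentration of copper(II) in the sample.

n(S2O3^2-) = 0.0176 × 0.0816 = 1.44 × 10^-3 mol
n(I2) = n(S2O3^2-)/2 = 7.18 × 10^-4 mol
From the 2:1 ratio, n(Cu2+) in the aliquot = 2/1 × 7.18 × 10^-4 = 1.44 × 10^-3 mol
[Cu2+] = 1.44 × 10^-3 / 0.00994 = 0.144 mol/L

0.144 mol/L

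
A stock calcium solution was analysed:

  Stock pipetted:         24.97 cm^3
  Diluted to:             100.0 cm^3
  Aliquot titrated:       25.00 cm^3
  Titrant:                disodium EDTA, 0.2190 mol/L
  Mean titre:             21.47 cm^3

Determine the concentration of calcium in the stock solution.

Ca^2+ + EDTA^4- → [Ca(EDTA)]^2-
n(EDTA) = 0.02147 × 0.2190 = 4.702 × 10^-3 mol
n(Ca2+) in the aliquot = 4.702 × 10^-3 mol (1:1 ratio)
[Ca2+]_dilute = 4.702 × 10^-3 / 0.02500 = 0.1881 mol/L
Dilution factor = 100.0 / 24.97 = 4.005
[Ca2+]_stock = 0.1881 × 4.005 = 0.7532 mol/L

0.7532 mol/L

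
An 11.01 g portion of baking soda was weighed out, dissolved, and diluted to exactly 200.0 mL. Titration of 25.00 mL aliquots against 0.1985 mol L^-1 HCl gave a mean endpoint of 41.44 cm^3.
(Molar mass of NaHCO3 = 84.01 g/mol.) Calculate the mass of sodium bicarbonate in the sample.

NaHCO3 + HCl → NaCl + H2O + CO2
n(HCl) per titration = 0.04144 × 0.1985 = 8.226 × 10^-3 mol
n(NaHCO3) in each aliquot = 8.226 × 10^-3 mol (1:1 ratio)
n(NaHCO3) in the whole flask = 8.226 × 10^-3 × 200.0/25.00 = 0.06581 mol
mass of NaHCO3 = 0.06581 × 84.01 = 5.528 g

5.528 g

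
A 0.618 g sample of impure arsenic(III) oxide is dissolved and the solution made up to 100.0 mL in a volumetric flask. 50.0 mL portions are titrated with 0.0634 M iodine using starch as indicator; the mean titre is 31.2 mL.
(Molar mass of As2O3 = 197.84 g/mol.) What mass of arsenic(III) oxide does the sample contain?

0.391 g

As2O3 + 2 I2 + 2 H2O → As2O5 + 4 HI
n(I2) per titration = 0.0312 × 0.0634 = 1.98 × 10^-3 mol
From the 1:2 ratio, n(As2O3) in each aliquot = 1/2 × 1.98 × 10^-3 = 9.89 × 10^-4 mol
n(As2O3) in the whole flask = 9.89 × 10^-4 × 100.0/50.0 = 1.98 × 10^-3 mol
mass of As2O3 = 1.98 × 10^-3 × 197.84 = 0.391 g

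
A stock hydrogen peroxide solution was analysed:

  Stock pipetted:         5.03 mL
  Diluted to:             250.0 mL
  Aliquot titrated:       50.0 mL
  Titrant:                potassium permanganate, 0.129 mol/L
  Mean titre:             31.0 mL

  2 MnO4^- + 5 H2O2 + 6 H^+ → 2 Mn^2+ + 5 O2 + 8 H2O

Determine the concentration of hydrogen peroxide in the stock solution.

n(KMnO4) = 0.0310 × 0.129 = 4.00 × 10^-3 mol
From the 5:2 ratio, n(H2O2) in the aliquot = 5/2 × 4.00 × 10^-3 = 10.00 × 10^-3 mol
[H2O2]_dilute = 10.00 × 10^-3 / 0.0500 = 0.200 mol/L
Dilution factor = 250.0 / 5.03 = 49.70
[H2O2]_stock = 0.200 × 49.70 = 9.94 mol/L

9.94 mol/L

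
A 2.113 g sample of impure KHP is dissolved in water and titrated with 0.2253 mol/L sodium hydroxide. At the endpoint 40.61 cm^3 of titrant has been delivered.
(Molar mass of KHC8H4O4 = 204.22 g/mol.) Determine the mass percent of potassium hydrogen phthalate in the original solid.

88.43 %

KHC8H4O4 + NaOH → KNaC8H4O4 + H2O
n(NaOH) = 0.04061 L × 0.2253 mol/L = 9.149 × 10^-3 mol
n(KHC8H4O4) = 9.149 × 10^-3 mol (1:1 ratio)
mass of KHC8H4O4 = 9.149 × 10^-3 × 204.22 g/mol = 1.868 g
% KHC8H4O4 = 1.868 / 2.113 × 100 = 88.43 %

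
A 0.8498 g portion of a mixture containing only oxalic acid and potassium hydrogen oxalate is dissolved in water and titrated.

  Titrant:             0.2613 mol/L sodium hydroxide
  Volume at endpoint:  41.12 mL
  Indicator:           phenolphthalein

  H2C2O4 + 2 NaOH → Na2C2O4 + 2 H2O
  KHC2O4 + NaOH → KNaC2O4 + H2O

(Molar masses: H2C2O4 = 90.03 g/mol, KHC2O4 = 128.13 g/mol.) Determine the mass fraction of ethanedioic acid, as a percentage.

33.58 %

n(NaOH) = 0.04112 × 0.2613 = 0.01074 mol
Let x = n(H2C2O4), y = n(KHC2O4).
Titrant: 2x + 1y = 0.01074;  mass: 90.03x + 128.13y = 0.8498
Solving, x = 3.170 × 10^-3 mol, y = 4.405 × 10^-3 mol
mass of H2C2O4 = 3.170 × 10^-3 × 90.03 = 0.2854 g
% H2C2O4 = 0.2854 / 0.8498 × 100 = 33.58 %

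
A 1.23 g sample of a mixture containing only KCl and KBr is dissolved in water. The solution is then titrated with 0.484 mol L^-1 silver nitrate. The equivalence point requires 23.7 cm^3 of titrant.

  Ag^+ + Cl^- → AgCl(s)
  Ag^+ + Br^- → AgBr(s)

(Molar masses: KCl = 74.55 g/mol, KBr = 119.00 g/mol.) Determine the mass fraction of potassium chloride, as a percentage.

n(AgNO3) = 0.0237 × 0.484 = 0.0115 mol
Let x = n(KCl), y = n(KBr).
Titrant: 1x + 1y = 0.0115;  mass: 74.55x + 119.00y = 1.23
Solving, x = 3.04 × 10^-3 mol, y = 8.43 × 10^-3 mol
mass of KCl = 3.04 × 10^-3 × 74.55 = 0.226 g
% KCl = 0.226 / 1.23 × 100 = 18.4 %

18.4 %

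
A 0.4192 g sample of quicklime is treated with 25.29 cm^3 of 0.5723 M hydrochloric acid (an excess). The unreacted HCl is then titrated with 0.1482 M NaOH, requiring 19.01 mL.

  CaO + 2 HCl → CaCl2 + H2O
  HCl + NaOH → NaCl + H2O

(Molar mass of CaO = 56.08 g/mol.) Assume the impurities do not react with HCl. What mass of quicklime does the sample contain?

0.3268 g

n(HCl) added = 0.02529 × 0.5723 = 0.01447 mol
n(NaOH) used in back-titration = 0.01901 × 0.1482 = 2.817 × 10^-3 mol
n(HCl) left over = 2.817 × 10^-3 mol (1:1 ratio)
n(HCl) consumed by analyte = 0.01447 − 2.817 × 10^-3 = 0.01166 mol
From the 1:2 ratio, n(CaO) = 1/2 × 0.01166 = 5.828 × 10^-3 mol
mass of CaO = 5.828 × 10^-3 × 56.08 = 0.3268 g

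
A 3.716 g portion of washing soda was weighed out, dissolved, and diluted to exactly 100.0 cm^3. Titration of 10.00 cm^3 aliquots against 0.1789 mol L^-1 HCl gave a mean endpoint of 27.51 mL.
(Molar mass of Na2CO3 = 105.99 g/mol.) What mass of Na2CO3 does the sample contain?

Na2CO3 + 2 HCl → 2 NaCl + H2O + CO2
n(HCl) per titration = 0.02751 × 0.1789 = 4.922 × 10^-3 mol
From the 1:2 ratio, n(Na2CO3) in each aliquot = 1/2 × 4.922 × 10^-3 = 2.461 × 10^-3 mol
n(Na2CO3) in the whole flask = 2.461 × 10^-3 × 100.0/10.00 = 0.02461 mol
mass of Na2CO3 = 0.02461 × 105.99 = 2.608 g

2.608 g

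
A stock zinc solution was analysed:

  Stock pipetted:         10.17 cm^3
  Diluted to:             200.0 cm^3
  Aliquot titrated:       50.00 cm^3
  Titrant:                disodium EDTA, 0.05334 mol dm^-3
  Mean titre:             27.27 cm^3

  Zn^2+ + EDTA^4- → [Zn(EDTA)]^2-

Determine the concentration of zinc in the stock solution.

n(EDTA) = 0.02727 × 0.05334 = 1.455 × 10^-3 mol
n(Zn2+) in the aliquot = 1.455 × 10^-3 mol (1:1 ratio)
[Zn2+]_dilute = 1.455 × 10^-3 / 0.05000 = 0.02909 mol/L
Dilution factor = 200.0 / 10.17 = 19.67
[Zn2+]_stock = 0.02909 × 19.67 = 0.5721 mol/L

0.5721 mol/L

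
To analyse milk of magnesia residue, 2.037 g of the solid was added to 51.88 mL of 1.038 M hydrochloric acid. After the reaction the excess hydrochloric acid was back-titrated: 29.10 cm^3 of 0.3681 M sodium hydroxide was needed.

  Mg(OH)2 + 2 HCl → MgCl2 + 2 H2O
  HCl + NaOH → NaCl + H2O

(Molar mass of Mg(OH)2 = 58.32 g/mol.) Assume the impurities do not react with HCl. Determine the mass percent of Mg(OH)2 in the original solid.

n(HCl) added = 0.05188 × 1.038 = 0.05385 mol
n(NaOH) used in back-titration = 0.02910 × 0.3681 = 0.01071 mol
n(HCl) left over = 0.01071 mol (1:1 ratio)
n(HCl) consumed by analyte = 0.05385 − 0.01071 = 0.04314 mol
From the 1:2 ratio, n(Mg(OH)2) = 1/2 × 0.04314 = 0.02157 mol
mass of Mg(OH)2 = 0.02157 × 58.32 = 1.258 g
% Mg(OH)2 = 1.258 / 2.037 × 100 = 61.76 %

61.76 %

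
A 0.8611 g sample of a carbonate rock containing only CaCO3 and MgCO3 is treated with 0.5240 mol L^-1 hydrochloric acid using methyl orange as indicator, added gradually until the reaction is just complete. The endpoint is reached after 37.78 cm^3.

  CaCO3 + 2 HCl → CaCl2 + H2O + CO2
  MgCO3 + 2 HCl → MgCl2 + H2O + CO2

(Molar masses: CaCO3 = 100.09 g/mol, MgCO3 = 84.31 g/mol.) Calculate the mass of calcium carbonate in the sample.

0.1685 g

n(HCl) = 0.03778 × 0.5240 = 0.01980 mol
Let x = n(CaCO3), y = n(MgCO3).
Titrant: 2x + 2y = 0.01980;  mass: 100.09x + 84.31y = 0.8611
Solving, x = 1.684 × 10^-3 mol, y = 8.215 × 10^-3 mol
mass of CaCO3 = 1.684 × 10^-3 × 100.09 = 0.1685 g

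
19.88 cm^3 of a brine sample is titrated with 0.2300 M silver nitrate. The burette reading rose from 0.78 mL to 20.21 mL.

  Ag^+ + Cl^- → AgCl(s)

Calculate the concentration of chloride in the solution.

n(AgNO3) = 0.01943 L × 0.2300 mol/L = 4.469 × 10^-3 mol
n(Cl-) = 4.469 × 10^-3 mol (1:1 mole ratio)
[Cl-] = 4.469 × 10^-3 mol / 0.01988 L = 0.2248 mol/L

0.2248 M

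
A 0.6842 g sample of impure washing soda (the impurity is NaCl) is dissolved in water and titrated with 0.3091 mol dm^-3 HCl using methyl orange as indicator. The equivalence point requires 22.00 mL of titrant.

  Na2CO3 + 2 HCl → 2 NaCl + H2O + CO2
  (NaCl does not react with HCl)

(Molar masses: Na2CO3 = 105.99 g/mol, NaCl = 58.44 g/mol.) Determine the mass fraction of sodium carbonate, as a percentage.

52.67 %

n(HCl) = 0.02200 × 0.3091 = 6.800 × 10^-3 mol
Let x = n(Na2CO3), y = n(NaCl).
Titrant: 2x = 6.800 × 10^-3;  mass: 105.99x + 58.44y = 0.6842
Solving, x = 3.400 × 10^-3 mol, y = 5.541 × 10^-3 mol
mass of Na2CO3 = 3.400 × 10^-3 × 105.99 = 0.3604 g
% Na2CO3 = 0.3604 / 0.6842 × 100 = 52.67 %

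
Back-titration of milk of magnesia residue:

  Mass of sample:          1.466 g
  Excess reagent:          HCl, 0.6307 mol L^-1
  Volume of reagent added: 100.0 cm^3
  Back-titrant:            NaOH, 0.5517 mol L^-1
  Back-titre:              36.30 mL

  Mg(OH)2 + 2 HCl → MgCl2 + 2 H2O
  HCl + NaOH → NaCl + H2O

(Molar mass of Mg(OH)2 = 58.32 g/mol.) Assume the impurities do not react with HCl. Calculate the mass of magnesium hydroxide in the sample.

n(HCl) added = 0.1000 × 0.6307 = 0.06307 mol
n(NaOH) used in back-titration = 0.03630 × 0.5517 = 0.02003 mol
n(HCl) left over = 0.02003 mol (1:1 ratio)
n(HCl) consumed by analyte = 0.06307 − 0.02003 = 0.04304 mol
From the 1:2 ratio, n(Mg(OH)2) = 1/2 × 0.04304 = 0.02152 mol
mass of Mg(OH)2 = 0.02152 × 58.32 = 1.255 g

1.255 g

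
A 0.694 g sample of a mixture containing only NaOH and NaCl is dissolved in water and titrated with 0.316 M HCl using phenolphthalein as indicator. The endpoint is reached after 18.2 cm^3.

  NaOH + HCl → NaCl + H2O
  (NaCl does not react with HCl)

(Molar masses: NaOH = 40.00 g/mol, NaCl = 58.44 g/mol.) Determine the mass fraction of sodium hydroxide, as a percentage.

33.1 %

n(HCl) = 0.0182 × 0.316 = 5.75 × 10^-3 mol
Let x = n(NaOH), y = n(NaCl).
Titrant: 1x = 5.75 × 10^-3;  mass: 40.00x + 58.44y = 0.694
Solving, x = 5.75 × 10^-3 mol, y = 7.94 × 10^-3 mol
mass of NaOH = 5.75 × 10^-3 × 40.00 = 0.230 g
% NaOH = 0.230 / 0.694 × 100 = 33.1 %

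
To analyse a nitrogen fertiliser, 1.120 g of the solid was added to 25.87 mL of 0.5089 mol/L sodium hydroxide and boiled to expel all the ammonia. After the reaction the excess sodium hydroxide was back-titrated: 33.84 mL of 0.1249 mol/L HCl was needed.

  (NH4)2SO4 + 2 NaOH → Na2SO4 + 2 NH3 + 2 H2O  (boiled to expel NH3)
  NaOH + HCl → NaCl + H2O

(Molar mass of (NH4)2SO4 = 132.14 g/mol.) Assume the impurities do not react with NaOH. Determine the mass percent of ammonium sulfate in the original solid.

52.73 %

n(NaOH) added = 0.02587 × 0.5089 = 0.01317 mol
n(HCl) used in back-titration = 0.03384 × 0.1249 = 4.227 × 10^-3 mol
n(NaOH) left over = 4.227 × 10^-3 mol (1:1 ratio)
n(NaOH) consumed by analyte = 0.01317 − 4.227 × 10^-3 = 8.939 × 10^-3 mol
From the 1:2 ratio, n((NH4)2SO4) = 1/2 × 8.939 × 10^-3 = 4.469 × 10^-3 mol
mass of (NH4)2SO4 = 4.469 × 10^-3 × 132.14 = 0.5906 g
% (NH4)2SO4 = 0.5906 / 1.120 × 100 = 52.73 %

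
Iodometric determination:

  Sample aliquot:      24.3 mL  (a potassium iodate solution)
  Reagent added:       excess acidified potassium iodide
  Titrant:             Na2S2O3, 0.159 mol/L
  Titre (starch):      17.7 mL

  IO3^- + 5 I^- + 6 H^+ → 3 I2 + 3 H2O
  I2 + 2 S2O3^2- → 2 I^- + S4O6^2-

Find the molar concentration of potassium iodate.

n(S2O3^2-) = 0.0177 × 0.159 = 2.81 × 10^-3 mol
n(I2) = n(S2O3^2-)/2 = 1.41 × 10^-3 mol
From the 1:3 ratio, n(IO3^-) in the aliquot = 1/3 × 1.41 × 10^-3 = 4.69 × 10^-4 mol
[IO3^-] = 4.69 × 10^-4 / 0.0243 = 0.0193 mol/L

0.0193 mol/L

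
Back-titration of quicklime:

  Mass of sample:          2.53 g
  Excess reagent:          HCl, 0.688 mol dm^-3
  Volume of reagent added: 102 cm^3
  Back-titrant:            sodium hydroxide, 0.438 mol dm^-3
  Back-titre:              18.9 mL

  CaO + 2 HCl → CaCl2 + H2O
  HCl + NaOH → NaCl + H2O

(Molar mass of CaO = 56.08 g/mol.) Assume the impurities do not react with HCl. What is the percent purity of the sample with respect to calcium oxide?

68.6 %

n(HCl) added = 0.102 × 0.688 = 0.0702 mol
n(NaOH) used in back-titration = 0.0189 × 0.438 = 8.28 × 10^-3 mol
n(HCl) left over = 8.28 × 10^-3 mol (1:1 ratio)
n(HCl) consumed by analyte = 0.0702 − 8.28 × 10^-3 = 0.0619 mol
From the 1:2 ratio, n(CaO) = 1/2 × 0.0619 = 0.0309 mol
mass of CaO = 0.0309 × 56.08 = 1.74 g
% CaO = 1.74 / 2.53 × 100 = 68.6 %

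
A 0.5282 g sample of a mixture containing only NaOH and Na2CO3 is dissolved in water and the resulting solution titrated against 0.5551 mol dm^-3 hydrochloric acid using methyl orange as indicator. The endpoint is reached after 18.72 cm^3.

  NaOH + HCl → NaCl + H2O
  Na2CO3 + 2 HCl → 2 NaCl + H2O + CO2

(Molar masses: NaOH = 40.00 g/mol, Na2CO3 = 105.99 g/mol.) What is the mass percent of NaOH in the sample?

n(HCl) = 0.01872 × 0.5551 = 0.01039 mol
Let x = n(NaOH), y = n(Na2CO3).
Titrant: 1x + 2y = 0.01039;  mass: 40.00x + 105.99y = 0.5282
Solving, x = 1.731 × 10^-3 mol, y = 4.330 × 10^-3 mol
mass of NaOH = 1.731 × 10^-3 × 40.00 = 0.06925 g
% NaOH = 0.06925 / 0.5282 × 100 = 13.11 %

13.11 %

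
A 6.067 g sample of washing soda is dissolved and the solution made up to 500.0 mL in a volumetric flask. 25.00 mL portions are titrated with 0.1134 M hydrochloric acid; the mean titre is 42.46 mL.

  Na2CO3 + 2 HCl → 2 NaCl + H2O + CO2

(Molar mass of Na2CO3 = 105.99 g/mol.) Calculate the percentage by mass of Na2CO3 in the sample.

n(HCl) per titration = 0.04246 × 0.1134 = 4.815 × 10^-3 mol
From the 1:2 ratio, n(Na2CO3) in each aliquot = 1/2 × 4.815 × 10^-3 = 2.407 × 10^-3 mol
n(Na2CO3) in the whole flask = 2.407 × 10^-3 × 500.0/25.00 = 0.04815 mol
mass of Na2CO3 = 0.04815 × 105.99 = 5.103 g
% Na2CO3 = 5.103 / 6.067 × 100 = 84.12 %

84.12 %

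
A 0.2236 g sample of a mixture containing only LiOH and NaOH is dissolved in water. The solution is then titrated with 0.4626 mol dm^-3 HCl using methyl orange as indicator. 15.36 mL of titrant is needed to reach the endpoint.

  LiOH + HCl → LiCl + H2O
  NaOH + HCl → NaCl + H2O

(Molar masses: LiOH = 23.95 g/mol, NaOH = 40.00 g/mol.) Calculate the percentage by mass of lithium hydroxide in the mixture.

n(HCl) = 0.01536 × 0.4626 = 7.106 × 10^-3 mol
Let x = n(LiOH), y = n(NaOH).
Titrant: 1x + 1y = 7.106 × 10^-3;  mass: 23.95x + 40.00y = 0.2236
Solving, x = 3.777 × 10^-3 mol, y = 3.328 × 10^-3 mol
mass of LiOH = 3.777 × 10^-3 × 23.95 = 0.09046 g
% LiOH = 0.09046 / 0.2236 × 100 = 40.46 %

40.46 %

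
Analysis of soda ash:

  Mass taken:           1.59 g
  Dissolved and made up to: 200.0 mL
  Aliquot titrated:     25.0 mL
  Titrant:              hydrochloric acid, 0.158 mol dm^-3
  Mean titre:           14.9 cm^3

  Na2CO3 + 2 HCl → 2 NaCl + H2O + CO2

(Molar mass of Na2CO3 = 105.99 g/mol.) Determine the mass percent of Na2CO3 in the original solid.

n(HCl) per titration = 0.0149 × 0.158 = 2.35 × 10^-3 mol
From the 1:2 ratio, n(Na2CO3) in each aliquot = 1/2 × 2.35 × 10^-3 = 1.18 × 10^-3 mol
n(Na2CO3) in the whole flask = 1.18 × 10^-3 × 200.0/25.0 = 9.42 × 10^-3 mol
mass of Na2CO3 = 9.42 × 10^-3 × 105.99 = 0.998 g
% Na2CO3 = 0.998 / 1.59 × 100 = 62.8 %

62.8 %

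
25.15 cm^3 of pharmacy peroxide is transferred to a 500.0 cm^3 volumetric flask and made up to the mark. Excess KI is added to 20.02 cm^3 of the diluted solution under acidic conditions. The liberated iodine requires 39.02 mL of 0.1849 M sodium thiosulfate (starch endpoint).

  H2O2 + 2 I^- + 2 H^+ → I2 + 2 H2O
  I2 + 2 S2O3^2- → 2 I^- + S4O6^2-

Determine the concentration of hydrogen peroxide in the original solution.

n(S2O3^2-) = 0.03902 × 0.1849 = 7.215 × 10^-3 mol
n(I2) = n(S2O3^2-)/2 = 3.607 × 10^-3 mol
n(H2O2) in the aliquot = 3.607 × 10^-3 mol (1:1 ratio)
[H2O2]_dilute = 3.607 × 10^-3 / 0.02002 = 0.1802 mol/L
[H2O2]_original = 0.1802 × 500.0/25.15 = 3.582 mol/L

3.582 M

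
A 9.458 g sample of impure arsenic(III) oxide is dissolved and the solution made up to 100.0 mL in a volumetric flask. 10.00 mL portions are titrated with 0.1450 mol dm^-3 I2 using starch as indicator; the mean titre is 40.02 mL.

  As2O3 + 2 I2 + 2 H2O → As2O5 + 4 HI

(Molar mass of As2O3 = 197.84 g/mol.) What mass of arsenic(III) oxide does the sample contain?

n(I2) per titration = 0.04002 × 0.1450 = 5.803 × 10^-3 mol
From the 1:2 ratio, n(As2O3) in each aliquot = 1/2 × 5.803 × 10^-3 = 2.901 × 10^-3 mol
n(As2O3) in the whole flask = 2.901 × 10^-3 × 100.0/10.00 = 0.02901 mol
mass of As2O3 = 0.02901 × 197.84 = 5.740 g

5.740 g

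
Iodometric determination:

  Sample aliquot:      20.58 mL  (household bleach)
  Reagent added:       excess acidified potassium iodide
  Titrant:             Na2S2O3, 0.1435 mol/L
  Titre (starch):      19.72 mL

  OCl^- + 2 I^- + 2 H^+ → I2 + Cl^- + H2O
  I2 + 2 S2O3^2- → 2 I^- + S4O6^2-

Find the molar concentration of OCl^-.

n(S2O3^2-) = 0.01972 × 0.1435 = 2.830 × 10^-3 mol
n(I2) = n(S2O3^2-)/2 = 1.415 × 10^-3 mol
n(OCl^-) in the aliquot = 1.415 × 10^-3 mol (1:1 ratio)
[OCl^-] = 1.415 × 10^-3 / 0.02058 = 0.06875 mol/L

0.06875 mol/L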